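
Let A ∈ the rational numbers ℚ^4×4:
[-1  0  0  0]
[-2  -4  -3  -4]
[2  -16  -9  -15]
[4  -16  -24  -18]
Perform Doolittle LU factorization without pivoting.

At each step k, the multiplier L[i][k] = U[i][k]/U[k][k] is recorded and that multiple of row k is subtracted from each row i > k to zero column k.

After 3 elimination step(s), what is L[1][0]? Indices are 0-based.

L[1][0] = 2

[col 0] pivot -1
  R1 -= 2*R0 → (0, -4, -3, -4)  (L[1][0] := 2)
  R2 -= -2*R0 → (0, -16, -9, -15)  (L[2][0] := -2)
  R3 -= -4*R0 → (0, -16, -24, -18)  (L[3][0] := -4)
[col 1] pivot -4
  R2 -= 4*R1 → (0, 0, 3, 1)  (L[2][1] := 4)
  R3 -= 4*R1 → (0, 0, -12, -2)  (L[3][1] := 4)
[col 2] pivot 3
  R3 -= -4*R2 → (0, 0, 0, 2)  (L[3][2] := -4)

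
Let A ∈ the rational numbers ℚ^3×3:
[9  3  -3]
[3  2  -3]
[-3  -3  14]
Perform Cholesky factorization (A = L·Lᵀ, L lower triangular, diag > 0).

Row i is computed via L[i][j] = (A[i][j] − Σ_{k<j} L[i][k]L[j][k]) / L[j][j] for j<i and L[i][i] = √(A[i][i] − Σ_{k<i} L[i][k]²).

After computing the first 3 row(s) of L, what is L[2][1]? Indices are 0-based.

L[2][1] = -2

Step 1: L[0][0] = √(9) = 3.
  L[1][0] = (3) / L[0][0] = 1.
Step 2: L[1][1] = √(1) = 1.
  L[2][0] = (-3) / L[0][0] = -1.
  L[2][1] = (-2) / L[1][1] = -2.
Step 3: L[2][2] = √(9) = 3.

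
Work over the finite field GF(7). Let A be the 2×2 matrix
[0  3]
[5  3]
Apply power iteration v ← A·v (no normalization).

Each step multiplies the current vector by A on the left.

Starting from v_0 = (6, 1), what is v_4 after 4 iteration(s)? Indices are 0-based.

v_4 = (5, 0)

v_0 = (6, 1).
v_1 = A·v_0 = (3, 5).
v_2 = A·v_1 = (1, 2).
v_3 = A·v_2 = (6, 4).
v_4 = A·v_3 = (5, 0).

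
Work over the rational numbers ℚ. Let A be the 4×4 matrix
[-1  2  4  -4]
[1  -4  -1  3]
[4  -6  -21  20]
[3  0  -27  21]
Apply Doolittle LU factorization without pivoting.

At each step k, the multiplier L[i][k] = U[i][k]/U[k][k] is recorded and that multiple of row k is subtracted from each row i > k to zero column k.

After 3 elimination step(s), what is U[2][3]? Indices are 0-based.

k=0: U[0][0]=-1
  eliminate (1,0): mult=-1, new row 1: (0, -2, 3, -1); set L[1][0]=-1
  eliminate (2,0): mult=-4, new row 2: (0, 2, -5, 4); set L[2][0]=-4
  eliminate (3,0): mult=-3, new row 3: (0, 6, -15, 9); set L[3][0]=-3
k=1: U[1][1]=-2
  eliminate (2,1): mult=-1, new row 2: (0, 0, -2, 3); set L[2][1]=-1
  eliminate (3,1): mult=-3, new row 3: (0, 0, -6, 6); set L[3][1]=-3
k=2: U[2][2]=-2
  eliminate (3,2): mult=3, new row 3: (0, 0, 0, -3); set L[3][2]=3

U[2][3] = 3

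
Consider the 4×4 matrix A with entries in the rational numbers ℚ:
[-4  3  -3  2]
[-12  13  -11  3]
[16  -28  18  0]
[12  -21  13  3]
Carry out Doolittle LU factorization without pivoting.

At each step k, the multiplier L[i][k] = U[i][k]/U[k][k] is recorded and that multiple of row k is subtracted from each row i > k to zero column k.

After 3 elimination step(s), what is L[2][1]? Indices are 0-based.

Step 1: pivot at (0,0) is -4.
  row1 ← row1 − (3)·row0  ⇒  L[1][0]=3, U row1=(0, 4, -2, -3)
  row2 ← row2 − (-4)·row0  ⇒  L[2][0]=-4, U row2=(0, -16, 6, 8)
  row3 ← row3 − (-3)·row0  ⇒  L[3][0]=-3, U row3=(0, -12, 4, 9)
Step 2: pivot at (1,1) is 4.
  row2 ← row2 − (-4)·row1  ⇒  L[2][1]=-4, U row2=(0, 0, -2, -4)
  row3 ← row3 − (-3)·row1  ⇒  L[3][1]=-3, U row3=(0, 0, -2, 0)
Step 3: pivot at (2,2) is -2.
  row3 ← row3 − (1)·row2  ⇒  L[3][2]=1, U row3=(0, 0, 0, 4)

L[2][1] = -4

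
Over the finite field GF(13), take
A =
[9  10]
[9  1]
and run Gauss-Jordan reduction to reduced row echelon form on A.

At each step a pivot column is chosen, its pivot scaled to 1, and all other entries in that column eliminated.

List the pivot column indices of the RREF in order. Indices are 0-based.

pivot columns: 0, 1

step 1: normalize row 0 (÷9) = (1, 4)
  row 1: subtract 9×row0 = (0, 4)
step 2: normalize row 1 (÷4) = (0, 1)
  row 0: subtract 4×row1 = (1, 0)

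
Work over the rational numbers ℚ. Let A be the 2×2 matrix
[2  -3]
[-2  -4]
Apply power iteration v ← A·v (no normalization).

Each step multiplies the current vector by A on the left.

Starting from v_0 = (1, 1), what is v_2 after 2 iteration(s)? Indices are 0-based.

v_2 = (16, 26)

v_0 = (1, 1).
v_1 = A·v_0 = (-1, -6).
v_2 = A·v_1 = (16, 26).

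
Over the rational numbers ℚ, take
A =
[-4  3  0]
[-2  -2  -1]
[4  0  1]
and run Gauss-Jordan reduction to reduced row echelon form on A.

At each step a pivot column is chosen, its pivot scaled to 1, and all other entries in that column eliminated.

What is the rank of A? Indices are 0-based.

pivot(0,0)=-4: scale R0 → (1, -3/4, 0)
  clear (1,0): R1 −= (-2)R0 → (0, -7/2, -1)
  clear (2,0): R2 −= (4)R0 → (0, 3, 1)
pivot(1,1)=-7/2: scale R1 → (0, 1, 2/7)
  clear (0,1): R0 −= (-3/4)R1 → (1, 0, 3/14)
  clear (2,1): R2 −= (3)R1 → (0, 0, 1/7)
pivot(2,2)=1/7: scale R2 → (0, 0, 1)
  clear (0,2): R0 −= (3/14)R2 → (1, 0, 0)
  clear (1,2): R1 −= (2/7)R2 → (0, 1, 0)

rank = 3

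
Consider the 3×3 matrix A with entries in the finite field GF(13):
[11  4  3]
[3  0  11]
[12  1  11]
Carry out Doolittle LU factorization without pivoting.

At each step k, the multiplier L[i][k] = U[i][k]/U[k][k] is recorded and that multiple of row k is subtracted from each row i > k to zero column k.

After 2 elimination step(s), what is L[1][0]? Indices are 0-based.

[col 0] pivot 11
  R1 -= 5*R0 → (0, 6, 9)  (L[1][0] := 5)
  R2 -= 7*R0 → (0, 12, 3)  (L[2][0] := 7)
[col 1] pivot 6
  R2 -= 2*R1 → (0, 0, 11)  (L[2][1] := 2)

L[1][0] = 5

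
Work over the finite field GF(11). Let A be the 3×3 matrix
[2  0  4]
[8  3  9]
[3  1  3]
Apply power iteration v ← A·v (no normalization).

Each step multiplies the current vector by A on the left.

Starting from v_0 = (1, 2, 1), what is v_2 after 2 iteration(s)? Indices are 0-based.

v_0 = (1, 2, 1).
v_1 = A·v_0 = (6, 1, 8).
v_2 = A·v_1 = (0, 2, 10).

v_2 = (0, 2, 10)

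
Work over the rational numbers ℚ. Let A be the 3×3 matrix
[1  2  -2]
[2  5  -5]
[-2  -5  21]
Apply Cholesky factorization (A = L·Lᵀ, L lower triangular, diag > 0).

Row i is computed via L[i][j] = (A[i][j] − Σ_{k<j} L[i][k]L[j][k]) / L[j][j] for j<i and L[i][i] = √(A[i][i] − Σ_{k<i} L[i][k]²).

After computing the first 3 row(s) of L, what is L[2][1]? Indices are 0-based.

Step 1: L[0][0] = √(1) = 1.
  L[1][0] = (2) / L[0][0] = 2.
Step 2: L[1][1] = √(1) = 1.
  L[2][0] = (-2) / L[0][0] = -2.
  L[2][1] = (-1) / L[1][1] = -1.
Step 3: L[2][2] = √(16) = 4.

L[2][1] = -1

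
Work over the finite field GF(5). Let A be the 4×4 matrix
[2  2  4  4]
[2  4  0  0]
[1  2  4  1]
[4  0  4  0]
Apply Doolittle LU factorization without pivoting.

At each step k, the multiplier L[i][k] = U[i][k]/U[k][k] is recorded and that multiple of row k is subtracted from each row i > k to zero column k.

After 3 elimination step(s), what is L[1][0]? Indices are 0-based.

k=0: U[0][0]=2
  eliminate (1,0): mult=1, new row 1: (0, 2, 1, 1); set L[1][0]=1
  eliminate (2,0): mult=3, new row 2: (0, 1, 2, 4); set L[2][0]=3
  eliminate (3,0): mult=2, new row 3: (0, 1, 1, 2); set L[3][0]=2
k=1: U[1][1]=2
  eliminate (2,1): mult=3, new row 2: (0, 0, 4, 1); set L[2][1]=3
  eliminate (3,1): mult=3, new row 3: (0, 0, 3, 4); set L[3][1]=3
k=2: U[2][2]=4
  eliminate (3,2): mult=2, new row 3: (0, 0, 0, 2); set L[3][2]=2

L[1][0] = 1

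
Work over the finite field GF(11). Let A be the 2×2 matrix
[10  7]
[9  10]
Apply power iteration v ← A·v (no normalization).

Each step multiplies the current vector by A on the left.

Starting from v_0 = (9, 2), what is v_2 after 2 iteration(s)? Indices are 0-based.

v_2 = (9, 10)

v_0 = (9, 2).
v_1 = A·v_0 = (5, 2).
v_2 = A·v_1 = (9, 10).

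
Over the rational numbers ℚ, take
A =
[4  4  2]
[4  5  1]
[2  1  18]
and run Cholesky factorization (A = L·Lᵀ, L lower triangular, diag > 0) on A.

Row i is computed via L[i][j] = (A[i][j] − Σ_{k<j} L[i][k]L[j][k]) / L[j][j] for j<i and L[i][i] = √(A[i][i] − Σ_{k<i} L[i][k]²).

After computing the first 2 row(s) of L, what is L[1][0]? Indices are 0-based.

L[1][0] = 2

Step 1: L[0][0] = √(4) = 2.
  L[1][0] = (4) / L[0][0] = 2.
Step 2: L[1][1] = √(1) = 1.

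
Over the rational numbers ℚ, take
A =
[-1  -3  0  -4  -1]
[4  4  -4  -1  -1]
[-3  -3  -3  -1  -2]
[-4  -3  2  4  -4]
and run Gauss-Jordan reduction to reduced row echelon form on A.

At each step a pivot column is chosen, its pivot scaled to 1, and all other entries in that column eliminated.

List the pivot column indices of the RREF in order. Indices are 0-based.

pivot columns: 0, 1, 2, 3

step 1: normalize row 0 (÷-1) = (1, 3, 0, 4, 1)
  row 1: subtract 4×row0 = (0, -8, -4, -17, -5)
  row 2: subtract -3×row0 = (0, 6, -3, 11, 1)
  row 3: subtract -4×row0 = (0, 9, 2, 20, 0)
step 2: normalize row 1 (÷-8) = (0, 1, 1/2, 17/8, 5/8)
  row 0: subtract 3×row1 = (1, 0, -3/2, -19/8, -7/8)
  row 2: subtract 6×row1 = (0, 0, -6, -7/4, -11/4)
  row 3: subtract 9×row1 = (0, 0, -5/2, 7/8, -45/8)
step 3: normalize row 2 (÷-6) = (0, 0, 1, 7/24, 11/24)
  row 0: subtract -3/2×row2 = (1, 0, 0, -31/16, -3/16)
  row 1: subtract 1/2×row2 = (0, 1, 0, 95/48, 19/48)
  row 3: subtract -5/2×row2 = (0, 0, 0, 77/48, -215/48)
step 4: normalize row 3 (÷77/48) = (0, 0, 0, 1, -215/77)
  row 0: subtract -31/16×row3 = (1, 0, 0, 0, -431/77)
  row 1: subtract 95/48×row3 = (0, 1, 0, 0, 456/77)
  row 2: subtract 7/24×row3 = (0, 0, 1, 0, 14/11)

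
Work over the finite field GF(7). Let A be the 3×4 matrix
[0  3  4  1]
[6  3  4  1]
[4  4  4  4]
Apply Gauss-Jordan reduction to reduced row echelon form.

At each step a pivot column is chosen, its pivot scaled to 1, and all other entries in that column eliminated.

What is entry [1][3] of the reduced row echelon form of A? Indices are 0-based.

[1] R0 <-> R1
[1] R0 /= 6  ⇒  (1, 4, 3, 6)
     R2 -= 4·R0  ⇒  (0, 2, 6, 1)
[2] R1 /= 3  ⇒  (0, 1, 6, 5)
     R0 -= 4·R1  ⇒  (1, 0, 0, 0)
     R2 -= 2·R1  ⇒  (0, 0, 1, 5)
[3] R2 /= 1  ⇒  (0, 0, 1, 5)
     R1 -= 6·R2  ⇒  (0, 1, 0, 3)

M[1][3] = 3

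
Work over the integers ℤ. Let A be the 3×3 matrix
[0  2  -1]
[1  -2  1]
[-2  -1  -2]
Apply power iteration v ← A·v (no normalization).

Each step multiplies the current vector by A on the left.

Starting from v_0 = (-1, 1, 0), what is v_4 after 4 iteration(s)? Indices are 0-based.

v_0 = (-1, 1, 0).
v_1 = A·v_0 = (2, -3, 1).
v_2 = A·v_1 = (-7, 9, -3).
v_3 = A·v_2 = (21, -28, 11).
v_4 = A·v_3 = (-67, 88, -36).

v_4 = (-67, 88, -36)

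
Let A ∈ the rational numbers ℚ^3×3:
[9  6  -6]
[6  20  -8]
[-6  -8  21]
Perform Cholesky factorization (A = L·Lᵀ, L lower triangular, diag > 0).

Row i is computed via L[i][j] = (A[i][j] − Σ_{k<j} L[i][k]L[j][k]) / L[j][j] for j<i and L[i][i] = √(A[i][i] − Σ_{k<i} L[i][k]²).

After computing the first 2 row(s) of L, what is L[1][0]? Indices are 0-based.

L[1][0] = 2

Step 1: L[0][0] = √(9) = 3.
  L[1][0] = (6) / L[0][0] = 2.
Step 2: L[1][1] = √(16) = 4.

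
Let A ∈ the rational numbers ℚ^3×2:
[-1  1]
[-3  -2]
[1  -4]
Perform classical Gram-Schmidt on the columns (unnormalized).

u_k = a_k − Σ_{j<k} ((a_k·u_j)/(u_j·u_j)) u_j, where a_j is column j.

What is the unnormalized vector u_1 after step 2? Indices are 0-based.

Step 1: u_0 = a_0 = (-1, -3, 1).
Step 2: u_1 = a_1 − (1/11)·u_0 = (12/11, -19/11, -45/11).

u_1 = (12/11, -19/11, -45/11)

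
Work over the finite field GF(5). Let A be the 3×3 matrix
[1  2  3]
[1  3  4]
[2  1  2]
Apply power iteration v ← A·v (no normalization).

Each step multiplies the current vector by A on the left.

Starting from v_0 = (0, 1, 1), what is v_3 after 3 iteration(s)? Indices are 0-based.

v_3 = (3, 4, 0)

v_0 = (0, 1, 1).
v_1 = A·v_0 = (0, 2, 3).
v_2 = A·v_1 = (3, 3, 3).
v_3 = A·v_2 = (3, 4, 0).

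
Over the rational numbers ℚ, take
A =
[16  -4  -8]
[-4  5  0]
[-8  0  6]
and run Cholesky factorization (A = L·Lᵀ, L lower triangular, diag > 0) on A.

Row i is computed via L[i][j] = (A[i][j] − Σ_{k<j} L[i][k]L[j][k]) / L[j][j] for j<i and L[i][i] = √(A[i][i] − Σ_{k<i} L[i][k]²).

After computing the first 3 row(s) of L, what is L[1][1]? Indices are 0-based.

Step 1: L[0][0] = √(16) = 4.
  L[1][0] = (-4) / L[0][0] = -1.
Step 2: L[1][1] = √(4) = 2.
  L[2][0] = (-8) / L[0][0] = -2.
  L[2][1] = (-2) / L[1][1] = -1.
Step 3: L[2][2] = √(1) = 1.

L[1][1] = 2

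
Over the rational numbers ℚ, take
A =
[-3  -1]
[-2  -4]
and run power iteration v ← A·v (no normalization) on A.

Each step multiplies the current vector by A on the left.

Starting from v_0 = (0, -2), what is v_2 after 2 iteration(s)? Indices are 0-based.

v_0 = (0, -2).
v_1 = A·v_0 = (2, 8).
v_2 = A·v_1 = (-14, -36).

v_2 = (-14, -36)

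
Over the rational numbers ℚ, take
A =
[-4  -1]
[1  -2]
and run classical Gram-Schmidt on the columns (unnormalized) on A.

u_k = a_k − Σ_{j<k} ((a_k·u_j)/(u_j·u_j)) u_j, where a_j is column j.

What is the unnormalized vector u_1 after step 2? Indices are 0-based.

u_1 = (-9/17, -36/17)

Step 1: u_0 = a_0 = (-4, 1).
Step 2: u_1 = a_1 − (2/17)·u_0 = (-9/17, -36/17).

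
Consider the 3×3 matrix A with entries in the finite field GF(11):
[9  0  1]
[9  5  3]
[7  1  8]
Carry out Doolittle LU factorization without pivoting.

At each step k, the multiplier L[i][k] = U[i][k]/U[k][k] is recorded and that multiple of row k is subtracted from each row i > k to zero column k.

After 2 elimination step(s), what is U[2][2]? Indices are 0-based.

Step 1: pivot at (0,0) is 9.
  row1 ← row1 − (1)·row0  ⇒  L[1][0]=1, U row1=(0, 5, 2)
  row2 ← row2 − (2)·row0  ⇒  L[2][0]=2, U row2=(0, 1, 6)
Step 2: pivot at (1,1) is 5.
  row2 ← row2 − (9)·row1  ⇒  L[2][1]=9, U row2=(0, 0, 10)

U[2][2] = 10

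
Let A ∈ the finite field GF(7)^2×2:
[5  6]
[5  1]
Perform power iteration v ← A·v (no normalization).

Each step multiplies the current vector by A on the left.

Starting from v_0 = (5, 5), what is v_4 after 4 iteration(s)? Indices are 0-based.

v_4 = (4, 5)

v_0 = (5, 5).
v_1 = A·v_0 = (6, 2).
v_2 = A·v_1 = (0, 4).
v_3 = A·v_2 = (3, 4).
v_4 = A·v_3 = (4, 5).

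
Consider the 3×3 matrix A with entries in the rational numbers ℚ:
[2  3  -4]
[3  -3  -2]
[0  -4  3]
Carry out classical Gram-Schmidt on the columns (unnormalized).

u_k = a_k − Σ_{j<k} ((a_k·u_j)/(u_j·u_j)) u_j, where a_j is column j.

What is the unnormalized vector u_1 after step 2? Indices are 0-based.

u_1 = (45/13, -30/13, -4)

Step 1: u_0 = a_0 = (2, 3, 0).
Step 2: u_1 = a_1 − (-3/13)·u_0 = (45/13, -30/13, -4).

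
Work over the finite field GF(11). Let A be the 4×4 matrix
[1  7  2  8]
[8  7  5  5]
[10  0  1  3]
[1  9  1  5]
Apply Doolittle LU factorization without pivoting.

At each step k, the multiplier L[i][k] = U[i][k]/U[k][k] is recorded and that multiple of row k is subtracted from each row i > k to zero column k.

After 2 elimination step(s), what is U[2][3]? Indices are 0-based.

U[2][3] = 1

[col 0] pivot 1
  R1 -= 8*R0 → (0, 6, 0, 7)  (L[1][0] := 8)
  R2 -= 10*R0 → (0, 7, 3, 0)  (L[2][0] := 10)
  R3 -= 1*R0 → (0, 2, 10, 8)  (L[3][0] := 1)
[col 1] pivot 6
  R2 -= 3*R1 → (0, 0, 3, 1)  (L[2][1] := 3)
  R3 -= 4*R1 → (0, 0, 10, 2)  (L[3][1] := 4)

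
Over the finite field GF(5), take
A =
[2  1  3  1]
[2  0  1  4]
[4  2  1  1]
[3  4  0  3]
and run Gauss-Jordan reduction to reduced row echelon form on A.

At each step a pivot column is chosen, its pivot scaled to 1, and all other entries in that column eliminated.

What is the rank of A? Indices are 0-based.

rank = 4

step 1: normalize row 0 (÷2) = (1, 3, 4, 3)
  row 1: subtract 2×row0 = (0, 4, 3, 3)
  row 2: subtract 4×row0 = (0, 0, 0, 4)
  row 3: subtract 3×row0 = (0, 0, 3, 4)
step 2: normalize row 1 (÷4) = (0, 1, 2, 2)
  row 0: subtract 3×row1 = (1, 0, 3, 2)
step 3: exchange rows 2,3
step 3: normalize row 2 (÷3) = (0, 0, 1, 3)
  row 0: subtract 3×row2 = (1, 0, 0, 3)
  row 1: subtract 2×row2 = (0, 1, 0, 1)
step 4: normalize row 3 (÷4) = (0, 0, 0, 1)
  row 0: subtract 3×row3 = (1, 0, 0, 0)
  row 1: subtract 1×row3 = (0, 1, 0, 0)
  row 2: subtract 3×row3 = (0, 0, 1, 0)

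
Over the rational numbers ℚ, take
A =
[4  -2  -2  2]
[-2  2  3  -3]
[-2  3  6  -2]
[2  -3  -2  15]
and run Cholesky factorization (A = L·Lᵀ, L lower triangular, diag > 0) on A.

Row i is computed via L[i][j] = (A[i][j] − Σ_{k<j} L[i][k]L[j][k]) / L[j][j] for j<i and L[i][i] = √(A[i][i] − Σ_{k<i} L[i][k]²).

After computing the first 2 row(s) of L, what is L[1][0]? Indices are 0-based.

Step 1: L[0][0] = √(4) = 2.
  L[1][0] = (-2) / L[0][0] = -1.
Step 2: L[1][1] = √(1) = 1.

L[1][0] = -1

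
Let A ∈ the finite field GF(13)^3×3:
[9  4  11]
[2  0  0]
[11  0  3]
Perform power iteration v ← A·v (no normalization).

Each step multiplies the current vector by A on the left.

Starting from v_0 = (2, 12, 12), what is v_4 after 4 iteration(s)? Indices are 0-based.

v_0 = (2, 12, 12).
v_1 = A·v_0 = (3, 4, 6).
v_2 = A·v_1 = (5, 6, 12).
v_3 = A·v_2 = (6, 10, 0).
v_4 = A·v_3 = (3, 12, 1).

v_4 = (3, 12, 1)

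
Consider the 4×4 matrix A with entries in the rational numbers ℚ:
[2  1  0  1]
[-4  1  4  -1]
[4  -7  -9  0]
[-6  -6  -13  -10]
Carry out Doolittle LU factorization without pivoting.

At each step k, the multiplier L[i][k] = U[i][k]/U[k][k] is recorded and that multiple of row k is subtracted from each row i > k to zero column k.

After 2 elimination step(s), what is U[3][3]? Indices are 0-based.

U[3][3] = -6

k=0: U[0][0]=2
  eliminate (1,0): mult=-2, new row 1: (0, 3, 4, 1); set L[1][0]=-2
  eliminate (2,0): mult=2, new row 2: (0, -9, -9, -2); set L[2][0]=2
  eliminate (3,0): mult=-3, new row 3: (0, -3, -13, -7); set L[3][0]=-3
k=1: U[1][1]=3
  eliminate (2,1): mult=-3, new row 2: (0, 0, 3, 1); set L[2][1]=-3
  eliminate (3,1): mult=-1, new row 3: (0, 0, -9, -6); set L[3][1]=-1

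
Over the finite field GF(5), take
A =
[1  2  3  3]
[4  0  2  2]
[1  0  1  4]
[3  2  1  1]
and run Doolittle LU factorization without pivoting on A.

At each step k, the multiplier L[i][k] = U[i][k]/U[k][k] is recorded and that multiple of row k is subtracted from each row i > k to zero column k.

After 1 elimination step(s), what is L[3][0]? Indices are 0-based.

[col 0] pivot 1
  R1 -= 4*R0 → (0, 2, 0, 0)  (L[1][0] := 4)
  R2 -= 1*R0 → (0, 3, 3, 1)  (L[2][0] := 1)
  R3 -= 3*R0 → (0, 1, 2, 2)  (L[3][0] := 3)

L[3][0] = 3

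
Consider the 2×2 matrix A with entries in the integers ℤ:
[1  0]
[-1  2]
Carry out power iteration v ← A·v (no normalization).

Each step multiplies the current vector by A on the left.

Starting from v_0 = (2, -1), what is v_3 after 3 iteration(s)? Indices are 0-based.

v_3 = (2, -22)

v_0 = (2, -1).
v_1 = A·v_0 = (2, -4).
v_2 = A·v_1 = (2, -10).
v_3 = A·v_2 = (2, -22).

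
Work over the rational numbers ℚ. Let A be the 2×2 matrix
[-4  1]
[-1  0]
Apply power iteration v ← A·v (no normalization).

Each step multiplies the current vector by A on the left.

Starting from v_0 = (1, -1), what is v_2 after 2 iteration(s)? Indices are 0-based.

v_0 = (1, -1).
v_1 = A·v_0 = (-5, -1).
v_2 = A·v_1 = (19, 5).

v_2 = (19, 5)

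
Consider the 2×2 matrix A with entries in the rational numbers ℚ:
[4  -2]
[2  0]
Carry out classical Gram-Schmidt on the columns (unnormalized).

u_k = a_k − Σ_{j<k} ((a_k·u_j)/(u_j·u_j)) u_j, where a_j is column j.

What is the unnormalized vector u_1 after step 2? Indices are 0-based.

Step 1: u_0 = a_0 = (4, 2).
Step 2: u_1 = a_1 − (-2/5)·u_0 = (-2/5, 4/5).

u_1 = (-2/5, 4/5)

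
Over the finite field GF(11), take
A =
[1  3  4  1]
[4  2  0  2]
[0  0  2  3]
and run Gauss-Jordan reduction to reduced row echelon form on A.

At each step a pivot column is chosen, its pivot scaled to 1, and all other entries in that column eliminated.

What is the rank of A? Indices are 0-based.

[1] R0 /= 1  ⇒  (1, 3, 4, 1)
     R1 -= 4·R0  ⇒  (0, 1, 6, 9)
[2] R1 /= 1  ⇒  (0, 1, 6, 9)
     R0 -= 3·R1  ⇒  (1, 0, 8, 7)
[3] R2 /= 2  ⇒  (0, 0, 1, 7)
     R0 -= 8·R2  ⇒  (1, 0, 0, 6)
     R1 -= 6·R2  ⇒  (0, 1, 0, 0)

rank = 3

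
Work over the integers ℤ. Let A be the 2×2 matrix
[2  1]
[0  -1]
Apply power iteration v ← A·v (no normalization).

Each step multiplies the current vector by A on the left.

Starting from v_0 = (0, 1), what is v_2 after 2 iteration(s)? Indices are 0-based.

v_2 = (1, 1)

v_0 = (0, 1).
v_1 = A·v_0 = (1, -1).
v_2 = A·v_1 = (1, 1).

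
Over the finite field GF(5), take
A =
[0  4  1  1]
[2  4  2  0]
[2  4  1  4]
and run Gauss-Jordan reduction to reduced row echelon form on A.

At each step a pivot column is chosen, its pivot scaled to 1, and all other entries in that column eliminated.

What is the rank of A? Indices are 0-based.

[1] R0 <-> R1
[1] R0 /= 2  ⇒  (1, 2, 1, 0)
     R2 -= 2·R0  ⇒  (0, 0, 4, 4)
[2] R1 /= 4  ⇒  (0, 1, 4, 4)
     R0 -= 2·R1  ⇒  (1, 0, 3, 2)
[3] R2 /= 4  ⇒  (0, 0, 1, 1)
     R0 -= 3·R2  ⇒  (1, 0, 0, 4)
     R1 -= 4·R2  ⇒  (0, 1, 0, 0)

rank = 3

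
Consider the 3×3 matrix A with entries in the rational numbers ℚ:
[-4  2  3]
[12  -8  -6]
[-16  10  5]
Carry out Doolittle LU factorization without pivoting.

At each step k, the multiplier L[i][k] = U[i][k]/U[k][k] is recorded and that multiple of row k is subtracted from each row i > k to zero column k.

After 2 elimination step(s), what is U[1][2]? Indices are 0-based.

[col 0] pivot -4
  R1 -= -3*R0 → (0, -2, 3)  (L[1][0] := -3)
  R2 -= 4*R0 → (0, 2, -7)  (L[2][0] := 4)
[col 1] pivot -2
  R2 -= -1*R1 → (0, 0, -4)  (L[2][1] := -1)

U[1][2] = 3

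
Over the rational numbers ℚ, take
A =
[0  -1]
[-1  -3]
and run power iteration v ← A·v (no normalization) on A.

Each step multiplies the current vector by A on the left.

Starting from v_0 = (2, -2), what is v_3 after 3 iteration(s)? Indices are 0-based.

v_0 = (2, -2).
v_1 = A·v_0 = (2, 4).
v_2 = A·v_1 = (-4, -14).
v_3 = A·v_2 = (14, 46).

v_3 = (14, 46)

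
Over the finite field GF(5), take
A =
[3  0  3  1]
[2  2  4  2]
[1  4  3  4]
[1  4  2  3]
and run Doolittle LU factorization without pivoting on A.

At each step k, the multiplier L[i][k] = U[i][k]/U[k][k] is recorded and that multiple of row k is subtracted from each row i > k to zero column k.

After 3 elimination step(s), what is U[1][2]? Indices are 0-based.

[col 0] pivot 3
  R1 -= 4*R0 → (0, 2, 2, 3)  (L[1][0] := 4)
  R2 -= 2*R0 → (0, 4, 2, 2)  (L[2][0] := 2)
  R3 -= 2*R0 → (0, 4, 1, 1)  (L[3][0] := 2)
[col 1] pivot 2
  R2 -= 2*R1 → (0, 0, 3, 1)  (L[2][1] := 2)
  R3 -= 2*R1 → (0, 0, 2, 0)  (L[3][1] := 2)
[col 2] pivot 3
  R3 -= 4*R2 → (0, 0, 0, 1)  (L[3][2] := 4)

U[1][2] = 2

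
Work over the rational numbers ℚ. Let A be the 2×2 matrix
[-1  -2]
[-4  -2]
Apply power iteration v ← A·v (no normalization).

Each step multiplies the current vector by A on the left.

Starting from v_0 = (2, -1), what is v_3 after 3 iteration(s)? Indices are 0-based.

v_3 = (-36, -72)

v_0 = (2, -1).
v_1 = A·v_0 = (0, -6).
v_2 = A·v_1 = (12, 12).
v_3 = A·v_2 = (-36, -72).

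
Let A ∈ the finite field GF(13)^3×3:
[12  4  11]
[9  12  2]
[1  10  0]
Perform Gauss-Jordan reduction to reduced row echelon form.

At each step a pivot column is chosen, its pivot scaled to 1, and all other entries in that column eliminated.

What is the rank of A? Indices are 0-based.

rank = 3

pivot(0,0)=12: scale R0 → (1, 9, 2)
  clear (1,0): R1 −= (9)R0 → (0, 9, 10)
  clear (2,0): R2 −= (1)R0 → (0, 1, 11)
pivot(1,1)=9: scale R1 → (0, 1, 4)
  clear (0,1): R0 −= (9)R1 → (1, 0, 5)
  clear (2,1): R2 −= (1)R1 → (0, 0, 7)
pivot(2,2)=7: scale R2 → (0, 0, 1)
  clear (0,2): R0 −= (5)R2 → (1, 0, 0)
  clear (1,2): R1 −= (4)R2 → (0, 1, 0)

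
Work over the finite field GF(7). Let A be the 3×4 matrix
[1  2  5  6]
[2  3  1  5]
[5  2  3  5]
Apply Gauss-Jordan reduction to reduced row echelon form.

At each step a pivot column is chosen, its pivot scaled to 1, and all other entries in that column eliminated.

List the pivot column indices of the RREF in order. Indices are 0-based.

pivot columns: 0, 1, 2

pivot(0,0)=1: scale R0 → (1, 2, 5, 6)
  clear (1,0): R1 −= (2)R0 → (0, 6, 5, 0)
  clear (2,0): R2 −= (5)R0 → (0, 6, 6, 3)
pivot(1,1)=6: scale R1 → (0, 1, 2, 0)
  clear (0,1): R0 −= (2)R1 → (1, 0, 1, 6)
  clear (2,1): R2 −= (6)R1 → (0, 0, 1, 3)
pivot(2,2)=1: scale R2 → (0, 0, 1, 3)
  clear (0,2): R0 −= (1)R2 → (1, 0, 0, 3)
  clear (1,2): R1 −= (2)R2 → (0, 1, 0, 1)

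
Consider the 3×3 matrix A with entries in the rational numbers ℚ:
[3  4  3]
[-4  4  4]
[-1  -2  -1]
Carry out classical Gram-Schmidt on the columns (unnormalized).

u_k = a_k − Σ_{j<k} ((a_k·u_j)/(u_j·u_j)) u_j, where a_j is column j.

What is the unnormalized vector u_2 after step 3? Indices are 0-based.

u_2 = (48/233, 8/233, 112/233)

Step 1: u_0 = a_0 = (3, -4, -1).
Step 2: u_1 = a_1 − (-1/13)·u_0 = (55/13, 48/13, -27/13).
Step 3: u_2 = a_2 − (-3/13)·u_0 − (192/233)·u_1 = (48/233, 8/233, 112/233).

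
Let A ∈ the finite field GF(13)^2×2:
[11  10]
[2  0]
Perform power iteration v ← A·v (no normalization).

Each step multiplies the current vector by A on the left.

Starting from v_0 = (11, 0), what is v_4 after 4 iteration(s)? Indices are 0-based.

v_4 = (1, 1)

v_0 = (11, 0).
v_1 = A·v_0 = (4, 9).
v_2 = A·v_1 = (4, 8).
v_3 = A·v_2 = (7, 8).
v_4 = A·v_3 = (1, 1).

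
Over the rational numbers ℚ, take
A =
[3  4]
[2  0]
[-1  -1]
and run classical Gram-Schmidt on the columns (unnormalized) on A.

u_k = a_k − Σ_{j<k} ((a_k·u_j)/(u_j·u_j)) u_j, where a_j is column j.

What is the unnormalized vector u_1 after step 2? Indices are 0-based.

Step 1: u_0 = a_0 = (3, 2, -1).
Step 2: u_1 = a_1 − (13/14)·u_0 = (17/14, -13/7, -1/14).

u_1 = (17/14, -13/7, -1/14)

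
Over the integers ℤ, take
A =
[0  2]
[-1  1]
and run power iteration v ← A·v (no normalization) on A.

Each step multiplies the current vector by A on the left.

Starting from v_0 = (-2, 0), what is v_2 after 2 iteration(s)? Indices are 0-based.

v_2 = (4, 2)

v_0 = (-2, 0).
v_1 = A·v_0 = (0, 2).
v_2 = A·v_1 = (4, 2).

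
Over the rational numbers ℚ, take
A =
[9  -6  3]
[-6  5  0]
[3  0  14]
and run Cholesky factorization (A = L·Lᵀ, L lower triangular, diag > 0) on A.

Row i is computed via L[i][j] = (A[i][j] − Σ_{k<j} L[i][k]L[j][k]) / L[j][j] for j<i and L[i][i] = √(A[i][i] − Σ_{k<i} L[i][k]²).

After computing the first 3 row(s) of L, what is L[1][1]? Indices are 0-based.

Step 1: L[0][0] = √(9) = 3.
  L[1][0] = (-6) / L[0][0] = -2.
Step 2: L[1][1] = √(1) = 1.
  L[2][0] = (3) / L[0][0] = 1.
  L[2][1] = (2) / L[1][1] = 2.
Step 3: L[2][2] = √(9) = 3.

L[1][1] = 1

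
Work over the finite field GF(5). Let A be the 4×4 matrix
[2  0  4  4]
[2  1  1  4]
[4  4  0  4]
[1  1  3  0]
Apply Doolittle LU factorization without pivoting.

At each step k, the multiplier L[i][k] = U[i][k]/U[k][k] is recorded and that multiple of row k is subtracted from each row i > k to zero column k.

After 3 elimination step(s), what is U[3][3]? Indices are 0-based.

k=0: U[0][0]=2
  eliminate (1,0): mult=1, new row 1: (0, 1, 2, 0); set L[1][0]=1
  eliminate (2,0): mult=2, new row 2: (0, 4, 2, 1); set L[2][0]=2
  eliminate (3,0): mult=3, new row 3: (0, 1, 1, 3); set L[3][0]=3
k=1: U[1][1]=1
  eliminate (2,1): mult=4, new row 2: (0, 0, 4, 1); set L[2][1]=4
  eliminate (3,1): mult=1, new row 3: (0, 0, 4, 3); set L[3][1]=1
k=2: U[2][2]=4
  eliminate (3,2): mult=1, new row 3: (0, 0, 0, 2); set L[3][2]=1

U[3][3] = 2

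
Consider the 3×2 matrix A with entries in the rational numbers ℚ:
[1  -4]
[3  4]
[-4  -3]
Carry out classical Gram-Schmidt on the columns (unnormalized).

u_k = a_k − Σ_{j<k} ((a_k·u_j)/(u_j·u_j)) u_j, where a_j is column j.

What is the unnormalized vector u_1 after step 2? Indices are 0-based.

u_1 = (-62/13, 22/13, 1/13)

Step 1: u_0 = a_0 = (1, 3, -4).
Step 2: u_1 = a_1 − (10/13)·u_0 = (-62/13, 22/13, 1/13).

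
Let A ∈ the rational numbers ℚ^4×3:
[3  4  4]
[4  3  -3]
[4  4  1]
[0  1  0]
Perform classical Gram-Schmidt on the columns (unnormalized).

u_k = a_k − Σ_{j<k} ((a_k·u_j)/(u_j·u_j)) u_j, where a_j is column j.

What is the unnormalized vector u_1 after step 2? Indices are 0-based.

u_1 = (44/41, -37/41, 4/41, 1)

Step 1: u_0 = a_0 = (3, 4, 4, 0).
Step 2: u_1 = a_1 − (40/41)·u_0 = (44/41, -37/41, 4/41, 1).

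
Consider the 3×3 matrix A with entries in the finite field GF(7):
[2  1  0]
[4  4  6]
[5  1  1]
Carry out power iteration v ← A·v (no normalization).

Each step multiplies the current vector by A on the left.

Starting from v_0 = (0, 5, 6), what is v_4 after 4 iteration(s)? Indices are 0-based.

v_0 = (0, 5, 6).
v_1 = A·v_0 = (5, 0, 4).
v_2 = A·v_1 = (3, 2, 1).
v_3 = A·v_2 = (1, 5, 4).
v_4 = A·v_3 = (0, 6, 0).

v_4 = (0, 6, 0)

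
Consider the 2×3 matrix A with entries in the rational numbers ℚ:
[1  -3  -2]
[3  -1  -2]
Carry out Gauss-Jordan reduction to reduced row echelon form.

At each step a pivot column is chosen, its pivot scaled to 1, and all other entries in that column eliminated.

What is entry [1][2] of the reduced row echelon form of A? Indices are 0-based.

M[1][2] = 1/2

step 1: normalize row 0 (÷1) = (1, -3, -2)
  row 1: subtract 3×row0 = (0, 8, 4)
step 2: normalize row 1 (÷8) = (0, 1, 1/2)
  row 0: subtract -3×row1 = (1, 0, -1/2)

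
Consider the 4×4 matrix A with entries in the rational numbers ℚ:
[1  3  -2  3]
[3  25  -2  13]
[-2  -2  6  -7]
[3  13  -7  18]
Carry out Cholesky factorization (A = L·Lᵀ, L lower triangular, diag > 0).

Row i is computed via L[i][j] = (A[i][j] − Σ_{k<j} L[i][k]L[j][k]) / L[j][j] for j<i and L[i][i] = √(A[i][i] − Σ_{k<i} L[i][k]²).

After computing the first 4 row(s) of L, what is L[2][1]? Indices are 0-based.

L[2][1] = 1

Step 1: L[0][0] = √(1) = 1.
  L[1][0] = (3) / L[0][0] = 3.
Step 2: L[1][1] = √(16) = 4.
  L[2][0] = (-2) / L[0][0] = -2.
  L[2][1] = (4) / L[1][1] = 1.
Step 3: L[2][2] = √(1) = 1.
  L[3][0] = (3) / L[0][0] = 3.
  L[3][1] = (4) / L[1][1] = 1.
  L[3][2] = (-2) / L[2][2] = -2.
Step 4: L[3][3] = √(4) = 2.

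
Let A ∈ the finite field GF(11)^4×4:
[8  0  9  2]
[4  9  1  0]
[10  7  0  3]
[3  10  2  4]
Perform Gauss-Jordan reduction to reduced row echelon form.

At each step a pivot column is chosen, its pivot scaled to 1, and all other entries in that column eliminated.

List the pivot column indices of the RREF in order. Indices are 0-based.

pivot(0,0)=8: scale R0 → (1, 0, 8, 3)
  clear (1,0): R1 −= (4)R0 → (0, 9, 2, 10)
  clear (2,0): R2 −= (10)R0 → (0, 7, 8, 6)
  clear (3,0): R3 −= (3)R0 → (0, 10, 0, 6)
pivot(1,1)=9: scale R1 → (0, 1, 10, 6)
  clear (2,1): R2 −= (7)R1 → (0, 0, 4, 8)
  clear (3,1): R3 −= (10)R1 → (0, 0, 10, 1)
pivot(2,2)=4: scale R2 → (0, 0, 1, 2)
  clear (0,2): R0 −= (8)R2 → (1, 0, 0, 9)
  clear (1,2): R1 −= (10)R2 → (0, 1, 0, 8)
  clear (3,2): R3 −= (10)R2 → (0, 0, 0, 3)
pivot(3,3)=3: scale R3 → (0, 0, 0, 1)
  clear (0,3): R0 −= (9)R3 → (1, 0, 0, 0)
  clear (1,3): R1 −= (8)R3 → (0, 1, 0, 0)
  clear (2,3): R2 −= (2)R3 → (0, 0, 1, 0)

pivot columns: 0, 1, 2, 3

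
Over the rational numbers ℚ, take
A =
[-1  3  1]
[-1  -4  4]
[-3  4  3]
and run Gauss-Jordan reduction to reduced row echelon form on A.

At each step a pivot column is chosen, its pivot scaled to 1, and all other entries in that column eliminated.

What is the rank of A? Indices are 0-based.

rank = 3

step 1: normalize row 0 (÷-1) = (1, -3, -1)
  row 1: subtract -1×row0 = (0, -7, 3)
  row 2: subtract -3×row0 = (0, -5, 0)
step 2: normalize row 1 (÷-7) = (0, 1, -3/7)
  row 0: subtract -3×row1 = (1, 0, -16/7)
  row 2: subtract -5×row1 = (0, 0, -15/7)
step 3: normalize row 2 (÷-15/7) = (0, 0, 1)
  row 0: subtract -16/7×row2 = (1, 0, 0)
  row 1: subtract -3/7×row2 = (0, 1, 0)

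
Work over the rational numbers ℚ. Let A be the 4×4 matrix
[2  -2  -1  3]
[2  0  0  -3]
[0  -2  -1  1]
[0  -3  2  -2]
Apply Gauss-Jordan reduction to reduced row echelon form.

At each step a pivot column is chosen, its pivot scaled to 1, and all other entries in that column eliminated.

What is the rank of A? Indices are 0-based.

pivot(0,0)=2: scale R0 → (1, -1, -1/2, 3/2)
  clear (1,0): R1 −= (2)R0 → (0, 2, 1, -6)
pivot(1,1)=2: scale R1 → (0, 1, 1/2, -3)
  clear (0,1): R0 −= (-1)R1 → (1, 0, 0, -3/2)
  clear (2,1): R2 −= (-2)R1 → (0, 0, 0, -5)
  clear (3,1): R3 −= (-3)R1 → (0, 0, 7/2, -11)
pivot(2,2): swap R2↔R3
pivot(2,2)=7/2: scale R2 → (0, 0, 1, -22/7)
  clear (1,2): R1 −= (1/2)R2 → (0, 1, 0, -10/7)
pivot(3,3)=-5: scale R3 → (0, 0, 0, 1)
  clear (0,3): R0 −= (-3/2)R3 → (1, 0, 0, 0)
  clear (1,3): R1 −= (-10/7)R3 → (0, 1, 0, 0)
  clear (2,3): R2 −= (-22/7)R3 → (0, 0, 1, 0)

rank = 4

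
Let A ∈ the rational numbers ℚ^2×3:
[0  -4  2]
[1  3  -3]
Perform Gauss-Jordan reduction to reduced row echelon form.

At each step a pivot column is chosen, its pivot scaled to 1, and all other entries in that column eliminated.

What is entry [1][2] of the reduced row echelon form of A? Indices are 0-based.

[1] R0 <-> R1
[1] R0 /= 1  ⇒  (1, 3, -3)
[2] R1 /= -4  ⇒  (0, 1, -1/2)
     R0 -= 3·R1  ⇒  (1, 0, -3/2)

M[1][2] = -1/2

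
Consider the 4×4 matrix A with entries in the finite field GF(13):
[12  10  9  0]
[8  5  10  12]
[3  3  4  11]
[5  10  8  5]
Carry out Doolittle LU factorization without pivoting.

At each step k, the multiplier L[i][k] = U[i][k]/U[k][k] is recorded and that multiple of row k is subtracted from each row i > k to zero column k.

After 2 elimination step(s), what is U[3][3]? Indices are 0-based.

U[3][3] = 8

k=0: U[0][0]=12
  eliminate (1,0): mult=5, new row 1: (0, 7, 4, 12); set L[1][0]=5
  eliminate (2,0): mult=10, new row 2: (0, 7, 5, 11); set L[2][0]=10
  eliminate (3,0): mult=8, new row 3: (0, 8, 1, 5); set L[3][0]=8
k=1: U[1][1]=7
  eliminate (2,1): mult=1, new row 2: (0, 0, 1, 12); set L[2][1]=1
  eliminate (3,1): mult=3, new row 3: (0, 0, 2, 8); set L[3][1]=3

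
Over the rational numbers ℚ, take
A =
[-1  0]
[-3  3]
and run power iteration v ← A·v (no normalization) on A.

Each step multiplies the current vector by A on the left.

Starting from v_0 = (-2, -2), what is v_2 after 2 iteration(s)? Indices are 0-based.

v_0 = (-2, -2).
v_1 = A·v_0 = (2, 0).
v_2 = A·v_1 = (-2, -6).

v_2 = (-2, -6)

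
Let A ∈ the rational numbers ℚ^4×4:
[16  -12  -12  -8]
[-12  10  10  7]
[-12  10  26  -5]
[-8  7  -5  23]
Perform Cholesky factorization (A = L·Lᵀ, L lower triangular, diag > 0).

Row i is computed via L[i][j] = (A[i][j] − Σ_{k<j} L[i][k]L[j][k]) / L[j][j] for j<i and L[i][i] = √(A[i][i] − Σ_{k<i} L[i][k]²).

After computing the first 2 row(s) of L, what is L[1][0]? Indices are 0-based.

L[1][0] = -3

Step 1: L[0][0] = √(16) = 4.
  L[1][0] = (-12) / L[0][0] = -3.
Step 2: L[1][1] = √(1) = 1.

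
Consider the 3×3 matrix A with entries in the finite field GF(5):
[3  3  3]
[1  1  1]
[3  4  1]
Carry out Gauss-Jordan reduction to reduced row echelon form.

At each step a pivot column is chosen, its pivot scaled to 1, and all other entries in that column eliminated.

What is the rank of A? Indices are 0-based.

[1] R0 /= 3  ⇒  (1, 1, 1)
     R1 -= 1·R0  ⇒  (0, 0, 0)
     R2 -= 3·R0  ⇒  (0, 1, 3)
[2] R1 <-> R2
[2] R1 /= 1  ⇒  (0, 1, 3)
     R0 -= 1·R1  ⇒  (1, 0, 3)
column 2 empty below row 2

rank = 2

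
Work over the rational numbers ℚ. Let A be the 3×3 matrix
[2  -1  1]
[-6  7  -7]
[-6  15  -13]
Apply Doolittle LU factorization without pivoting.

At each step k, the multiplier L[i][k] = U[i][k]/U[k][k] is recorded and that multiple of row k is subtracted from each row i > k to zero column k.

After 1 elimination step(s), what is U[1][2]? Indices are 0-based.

U[1][2] = -4

[col 0] pivot 2
  R1 -= -3*R0 → (0, 4, -4)  (L[1][0] := -3)
  R2 -= -3*R0 → (0, 12, -10)  (L[2][0] := -3)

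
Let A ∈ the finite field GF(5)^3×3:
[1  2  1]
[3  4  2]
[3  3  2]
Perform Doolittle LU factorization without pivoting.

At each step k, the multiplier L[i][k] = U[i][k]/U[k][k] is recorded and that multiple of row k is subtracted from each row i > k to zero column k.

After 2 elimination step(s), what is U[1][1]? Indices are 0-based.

U[1][1] = 3

[col 0] pivot 1
  R1 -= 3*R0 → (0, 3, 4)  (L[1][0] := 3)
  R2 -= 3*R0 → (0, 2, 4)  (L[2][0] := 3)
[col 1] pivot 3
  R2 -= 4*R1 → (0, 0, 3)  (L[2][1] := 4)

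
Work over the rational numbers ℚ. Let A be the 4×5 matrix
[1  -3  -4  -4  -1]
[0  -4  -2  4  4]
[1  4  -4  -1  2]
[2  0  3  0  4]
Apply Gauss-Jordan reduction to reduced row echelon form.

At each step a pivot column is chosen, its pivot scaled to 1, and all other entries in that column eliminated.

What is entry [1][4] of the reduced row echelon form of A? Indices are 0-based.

M[1][4] = 1/43

[1] R0 /= 1  ⇒  (1, -3, -4, -4, -1)
     R2 -= 1·R0  ⇒  (0, 7, 0, 3, 3)
     R3 -= 2·R0  ⇒  (0, 6, 11, 8, 6)
[2] R1 /= -4  ⇒  (0, 1, 1/2, -1, -1)
     R0 -= -3·R1  ⇒  (1, 0, -5/2, -7, -4)
     R2 -= 7·R1  ⇒  (0, 0, -7/2, 10, 10)
     R3 -= 6·R1  ⇒  (0, 0, 8, 14, 12)
[3] R2 /= -7/2  ⇒  (0, 0, 1, -20/7, -20/7)
     R0 -= -5/2·R2  ⇒  (1, 0, 0, -99/7, -78/7)
     R1 -= 1/2·R2  ⇒  (0, 1, 0, 3/7, 3/7)
     R3 -= 8·R2  ⇒  (0, 0, 0, 258/7, 244/7)
[4] R3 /= 258/7  ⇒  (0, 0, 0, 1, 122/129)
     R0 -= -99/7·R3  ⇒  (1, 0, 0, 0, 96/43)
     R1 -= 3/7·R3  ⇒  (0, 1, 0, 0, 1/43)
     R2 -= -20/7·R3  ⇒  (0, 0, 1, 0, -20/129)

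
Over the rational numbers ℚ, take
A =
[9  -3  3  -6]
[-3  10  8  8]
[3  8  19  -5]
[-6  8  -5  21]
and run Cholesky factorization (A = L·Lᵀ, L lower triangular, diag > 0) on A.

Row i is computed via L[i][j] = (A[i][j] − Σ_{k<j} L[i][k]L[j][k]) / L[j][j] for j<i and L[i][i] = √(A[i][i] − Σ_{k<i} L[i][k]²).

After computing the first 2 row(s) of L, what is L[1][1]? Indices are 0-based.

Step 1: L[0][0] = √(9) = 3.
  L[1][0] = (-3) / L[0][0] = -1.
Step 2: L[1][1] = √(9) = 3.

L[1][1] = 3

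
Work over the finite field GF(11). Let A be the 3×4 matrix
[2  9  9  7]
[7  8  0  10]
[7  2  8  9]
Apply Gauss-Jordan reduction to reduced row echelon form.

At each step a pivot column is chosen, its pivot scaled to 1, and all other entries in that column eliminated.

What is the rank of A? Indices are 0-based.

rank = 3

[1] R0 /= 2  ⇒  (1, 10, 10, 9)
     R1 -= 7·R0  ⇒  (0, 4, 7, 2)
     R2 -= 7·R0  ⇒  (0, 9, 4, 1)
[2] R1 /= 4  ⇒  (0, 1, 10, 6)
     R0 -= 10·R1  ⇒  (1, 0, 9, 4)
     R2 -= 9·R1  ⇒  (0, 0, 2, 2)
[3] R2 /= 2  ⇒  (0, 0, 1, 1)
     R0 -= 9·R2  ⇒  (1, 0, 0, 6)
     R1 -= 10·R2  ⇒  (0, 1, 0, 7)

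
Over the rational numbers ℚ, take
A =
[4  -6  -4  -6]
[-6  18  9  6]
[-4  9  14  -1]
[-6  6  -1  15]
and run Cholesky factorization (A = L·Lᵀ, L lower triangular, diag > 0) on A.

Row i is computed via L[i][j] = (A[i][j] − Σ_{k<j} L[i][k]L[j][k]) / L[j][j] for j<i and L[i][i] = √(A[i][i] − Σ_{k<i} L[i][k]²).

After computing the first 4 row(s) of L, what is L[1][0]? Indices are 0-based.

Step 1: L[0][0] = √(4) = 2.
  L[1][0] = (-6) / L[0][0] = -3.
Step 2: L[1][1] = √(9) = 3.
  L[2][0] = (-4) / L[0][0] = -2.
  L[2][1] = (3) / L[1][1] = 1.
Step 3: L[2][2] = √(9) = 3.
  L[3][0] = (-6) / L[0][0] = -3.
  L[3][1] = (-3) / L[1][1] = -1.
  L[3][2] = (-6) / L[2][2] = -2.
Step 4: L[3][3] = √(1) = 1.

L[1][0] = -3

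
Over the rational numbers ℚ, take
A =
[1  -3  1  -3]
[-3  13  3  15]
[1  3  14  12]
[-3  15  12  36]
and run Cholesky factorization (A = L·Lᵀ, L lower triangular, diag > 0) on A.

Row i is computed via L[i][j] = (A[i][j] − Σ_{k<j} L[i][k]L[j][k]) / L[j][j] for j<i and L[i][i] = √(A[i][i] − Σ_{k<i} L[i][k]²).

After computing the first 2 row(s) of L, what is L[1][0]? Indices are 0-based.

Step 1: L[0][0] = √(1) = 1.
  L[1][0] = (-3) / L[0][0] = -3.
Step 2: L[1][1] = √(4) = 2.

L[1][0] = -3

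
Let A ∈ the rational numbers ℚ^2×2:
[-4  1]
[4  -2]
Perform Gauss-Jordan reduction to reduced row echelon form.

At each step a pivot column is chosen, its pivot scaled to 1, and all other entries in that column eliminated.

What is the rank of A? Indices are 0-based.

rank = 2

[1] R0 /= -4  ⇒  (1, -1/4)
     R1 -= 4·R0  ⇒  (0, -1)
[2] R1 /= -1  ⇒  (0, 1)
     R0 -= -1/4·R1  ⇒  (1, 0)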